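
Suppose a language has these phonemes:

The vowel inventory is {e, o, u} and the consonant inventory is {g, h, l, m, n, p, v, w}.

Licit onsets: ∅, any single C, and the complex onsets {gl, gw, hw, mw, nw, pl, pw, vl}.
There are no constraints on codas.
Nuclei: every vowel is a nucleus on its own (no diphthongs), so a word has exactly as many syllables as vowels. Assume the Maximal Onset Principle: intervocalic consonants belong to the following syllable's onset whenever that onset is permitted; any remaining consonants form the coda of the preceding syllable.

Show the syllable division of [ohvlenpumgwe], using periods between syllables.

oh.vlen.pum.gwe

Nuclei (vowels): o, e, u, e → 4 syllables.
V1 /o/ – V2 /e/: /hvl/ splits as /h/ + /vl/ (/vl/ is the longest suffix that is a licit onset).
V2 /e/ – V3 /u/: /np/; trying suffixes from longest down, /p/ is the first permitted one, so coda /n/ | onset /p/.
V3 /u/ – V4 /e/: /mgw/; trying suffixes from longest down, /gw/ is the first permitted one, so coda /m/ | onset /gw/.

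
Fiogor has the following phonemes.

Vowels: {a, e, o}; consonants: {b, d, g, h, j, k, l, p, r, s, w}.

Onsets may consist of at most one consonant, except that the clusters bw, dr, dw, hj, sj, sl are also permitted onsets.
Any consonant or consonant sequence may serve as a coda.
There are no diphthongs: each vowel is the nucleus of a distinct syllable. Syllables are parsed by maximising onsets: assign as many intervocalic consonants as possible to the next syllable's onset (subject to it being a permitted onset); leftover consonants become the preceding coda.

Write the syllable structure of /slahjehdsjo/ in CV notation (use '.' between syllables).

Nuclei (vowels): a, e, o → 3 syllables.
σ1/σ2 boundary: /hj/ — entire cluster is a permitted onset → onset /hj/, coda ∅.
σ2/σ3 boundary: /hdsj/ splits as /hd/ + /sj/ (/sj/ is the longest suffix that is a licit onset).
Syllabification: sla.hjehd.sjo.
Mapping each syllable to C/V: /sla/ → CCV, /hjehd/ → CCVCC, /sjo/ → CCV.

CCV.CCVCC.CCV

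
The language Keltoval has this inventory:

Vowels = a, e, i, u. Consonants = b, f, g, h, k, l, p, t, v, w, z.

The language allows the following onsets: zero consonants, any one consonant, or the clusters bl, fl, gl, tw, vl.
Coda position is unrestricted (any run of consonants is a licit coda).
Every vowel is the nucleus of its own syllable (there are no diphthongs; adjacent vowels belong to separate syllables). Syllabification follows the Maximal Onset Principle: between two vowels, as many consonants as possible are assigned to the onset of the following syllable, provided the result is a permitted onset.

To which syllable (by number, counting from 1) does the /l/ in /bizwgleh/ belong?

2

Nuclei (vowels): i, e → 2 syllables.
Between /i/ (V1) and /e/ (V2): cluster /zwgl/ — the longest permitted-onset suffix is /gl/; onset = /gl/, preceding coda = /zw/.
Syllabification: bizw.gleh.
The /l/ is in the onset of syllable 2 (/gleh/).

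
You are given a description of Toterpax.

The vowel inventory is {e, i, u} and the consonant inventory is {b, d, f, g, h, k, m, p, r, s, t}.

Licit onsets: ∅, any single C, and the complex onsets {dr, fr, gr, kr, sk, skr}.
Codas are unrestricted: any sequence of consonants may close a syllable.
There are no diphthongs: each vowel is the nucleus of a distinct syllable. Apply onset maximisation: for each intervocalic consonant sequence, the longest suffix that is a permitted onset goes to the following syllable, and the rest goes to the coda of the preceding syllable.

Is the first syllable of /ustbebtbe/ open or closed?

closed

Vowels present: u, e, e; each is a nucleus, giving 3 syllables.
Between /u/ (V1) and /e/ (V2): /stb/ — longest licit onset from the right is /b/, leaving /st/ as coda.
Between /e/ (V2) and /e/ (V3): /btb/ splits as /bt/ + /b/ (/b/ is the longest suffix that is a licit onset).
Putting it together: ust.bebt.be.
Syllable 1 is /ust/ with coda /st/, so it is closed.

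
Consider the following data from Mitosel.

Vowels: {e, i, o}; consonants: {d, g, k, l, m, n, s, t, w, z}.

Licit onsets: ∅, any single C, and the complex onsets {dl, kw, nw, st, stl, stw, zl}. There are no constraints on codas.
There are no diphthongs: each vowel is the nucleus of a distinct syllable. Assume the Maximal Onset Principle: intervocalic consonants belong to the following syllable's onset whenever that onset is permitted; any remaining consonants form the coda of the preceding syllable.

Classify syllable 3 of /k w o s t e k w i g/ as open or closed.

The vowels are o, e, i — 3 nuclei, so 3 syllables.
Between /o/ (V1) and /e/ (V2): /st/ is a licit onset in full, so it all attaches to the next syllable.
Between /e/ (V2) and /i/ (V3): cluster /kw/ — /kw/ is itself a permitted onset, so the whole cluster goes right; preceding coda = ∅.
So the parse is kwo.ste.kwig.
Syllable 3 is /kwig/ with coda /g/, so it is closed.

closed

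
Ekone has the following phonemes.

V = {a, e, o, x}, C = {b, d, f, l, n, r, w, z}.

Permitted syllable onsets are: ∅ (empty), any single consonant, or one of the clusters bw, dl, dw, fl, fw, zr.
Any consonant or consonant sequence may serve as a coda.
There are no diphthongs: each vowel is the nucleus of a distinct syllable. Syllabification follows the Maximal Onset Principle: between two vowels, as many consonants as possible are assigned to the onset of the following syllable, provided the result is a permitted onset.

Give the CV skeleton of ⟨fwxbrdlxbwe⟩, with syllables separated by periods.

CCVCC.CCV.CCV

Vowels present: x, x, e; each is a nucleus, giving 3 syllables.
Between /x/ (V1) and /x/ (V2): cluster /brdl/ — the longest permitted-onset suffix is /dl/; onset = /dl/, preceding coda = /br/.
Between /x/ (V2) and /e/ (V3): /bw/ is a licit onset in full, so it all attaches to the next syllable.
Result: fwxbr.dlx.bwe.
Mapping each syllable to C/V: /fwxbr/ → CCVCC, /dlx/ → CCV, /bwe/ → CCV.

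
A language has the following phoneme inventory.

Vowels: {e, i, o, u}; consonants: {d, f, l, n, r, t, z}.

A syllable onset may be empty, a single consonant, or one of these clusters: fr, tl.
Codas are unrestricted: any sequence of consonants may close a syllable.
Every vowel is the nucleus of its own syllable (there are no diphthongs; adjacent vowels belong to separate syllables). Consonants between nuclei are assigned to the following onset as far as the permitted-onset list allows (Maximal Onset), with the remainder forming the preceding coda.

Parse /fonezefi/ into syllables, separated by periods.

The vowels are o, e, e, i — 4 nuclei, so 4 syllables.
V1 /o/ – V2 /e/: /n/ → onset of the next syllable (single consonants are always licit onsets).
V2 /e/ – V3 /e/: /z/ → onset of the next syllable (single consonants are always licit onsets).
V3 /e/ – V4 /i/: /f/ → onset of the next syllable (single consonants are always licit onsets).

fo.ne.ze.fi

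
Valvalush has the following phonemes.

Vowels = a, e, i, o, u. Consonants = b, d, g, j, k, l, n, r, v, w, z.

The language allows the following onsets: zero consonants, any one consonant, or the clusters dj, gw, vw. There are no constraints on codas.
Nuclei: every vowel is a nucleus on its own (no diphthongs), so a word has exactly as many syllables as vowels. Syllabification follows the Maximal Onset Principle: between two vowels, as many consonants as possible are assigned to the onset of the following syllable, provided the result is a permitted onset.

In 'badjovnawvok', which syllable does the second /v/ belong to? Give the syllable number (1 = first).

4

The vowels are a, o, a, o — 4 nuclei, so 4 syllables.
σ1/σ2 boundary: /dj/ is a licit onset in full, so it all attaches to the next syllable.
σ2/σ3 boundary: /vn/ splits as /v/ + /n/ (/n/ is the longest suffix that is a licit onset).
σ3/σ4 boundary: /wv/ splits as /w/ + /v/ (/v/ is the longest suffix that is a licit onset).
Syllabification: ba.djov.naw.vok.
The second /v/ is in the onset of syllable 4 (/vok/).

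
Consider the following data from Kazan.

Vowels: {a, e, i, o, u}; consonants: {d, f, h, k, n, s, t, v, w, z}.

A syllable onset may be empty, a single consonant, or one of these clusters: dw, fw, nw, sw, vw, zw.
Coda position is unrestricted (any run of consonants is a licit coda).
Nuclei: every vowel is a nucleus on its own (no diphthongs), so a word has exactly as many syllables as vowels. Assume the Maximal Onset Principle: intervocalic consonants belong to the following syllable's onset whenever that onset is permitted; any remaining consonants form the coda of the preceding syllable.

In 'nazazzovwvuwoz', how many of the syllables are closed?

3

The vowels are a, a, o, u, o — 5 nuclei, so 5 syllables.
/a…a/ gap (V1→V2): just /z/ — single C goes to the following onset.
/a…o/ gap (V2→V3): /zz/ splits as /z/ + /z/ (/z/ is the longest suffix that is a licit onset).
/o…u/ gap (V3→V4): /vwv/; trying suffixes from longest down, /v/ is the first permitted one, so coda /vw/ | onset /v/.
/u…o/ gap (V4→V5): /w/ → onset of the next syllable (single consonants are always licit onsets).
Syllabification: na.zaz.zovw.vu.woz.
Classifying each syllable: /na/ (open), /zaz/ (closed), /zovw/ (closed), /vu/ (open), /woz/ (closed).
Closed syllables: 3.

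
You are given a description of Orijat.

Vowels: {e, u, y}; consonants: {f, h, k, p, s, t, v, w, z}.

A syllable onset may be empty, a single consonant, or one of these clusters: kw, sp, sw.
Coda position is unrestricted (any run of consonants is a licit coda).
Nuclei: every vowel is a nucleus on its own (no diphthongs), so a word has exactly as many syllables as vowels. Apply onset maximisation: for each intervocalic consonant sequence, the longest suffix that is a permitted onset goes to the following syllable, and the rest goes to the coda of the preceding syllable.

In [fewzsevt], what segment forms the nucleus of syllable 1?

The vowels are e, e — 2 nuclei, so 2 syllables.
The first nucleus (vowel 1 from the left) is /e/.

e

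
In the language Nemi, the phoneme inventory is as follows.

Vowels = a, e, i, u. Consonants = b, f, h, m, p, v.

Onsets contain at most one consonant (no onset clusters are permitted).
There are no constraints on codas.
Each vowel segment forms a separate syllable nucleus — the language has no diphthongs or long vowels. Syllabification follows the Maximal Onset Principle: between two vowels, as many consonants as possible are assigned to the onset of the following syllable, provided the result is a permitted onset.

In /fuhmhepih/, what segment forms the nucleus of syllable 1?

Nuclei (vowels): u, e, i → 3 syllables.
The first nucleus (vowel 1 from the left) is /u/.

u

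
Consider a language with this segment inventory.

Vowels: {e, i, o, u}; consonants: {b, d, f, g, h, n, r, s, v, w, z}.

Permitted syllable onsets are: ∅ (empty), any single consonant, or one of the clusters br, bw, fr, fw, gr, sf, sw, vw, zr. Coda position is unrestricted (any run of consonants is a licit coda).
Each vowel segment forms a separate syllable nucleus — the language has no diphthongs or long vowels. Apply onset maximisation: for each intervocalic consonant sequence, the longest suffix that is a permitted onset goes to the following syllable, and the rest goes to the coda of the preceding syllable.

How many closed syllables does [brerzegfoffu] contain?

Vowels present: e, e, o, u; each is a nucleus, giving 4 syllables.
σ1/σ2 boundary: /rz/; trying suffixes from longest down, /z/ is the first permitted one, so coda /r/ | onset /z/.
σ2/σ3 boundary: cluster /gf/ — the longest permitted-onset suffix is /f/; onset = /f/, preceding coda = /g/.
σ3/σ4 boundary: /ff/; trying suffixes from longest down, /f/ is the first permitted one, so coda /f/ | onset /f/.
Syllabification: brer.zeg.fof.fu.
Classifying each syllable: /brer/ (closed), /zeg/ (closed), /fof/ (closed), /fu/ (open).
Closed syllables: 3.

3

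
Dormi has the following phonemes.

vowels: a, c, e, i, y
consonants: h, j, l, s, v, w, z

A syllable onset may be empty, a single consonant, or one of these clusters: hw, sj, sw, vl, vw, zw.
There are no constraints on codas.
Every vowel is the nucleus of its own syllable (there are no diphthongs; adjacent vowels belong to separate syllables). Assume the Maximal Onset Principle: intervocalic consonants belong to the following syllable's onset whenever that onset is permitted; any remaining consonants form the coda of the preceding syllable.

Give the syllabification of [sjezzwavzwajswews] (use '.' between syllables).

Vowels present: e, a, a, e; each is a nucleus, giving 4 syllables.
/e…a/ gap (V1→V2): cluster /zzw/ — the longest permitted-onset suffix is /zw/; onset = /zw/, preceding coda = /z/.
/a…a/ gap (V2→V3): /vzw/ splits as /v/ + /zw/ (/zw/ is the longest suffix that is a licit onset).
/a…e/ gap (V3→V4): /jsw/ splits as /j/ + /sw/ (/sw/ is the longest suffix that is a licit onset).

sjez.zwav.zwaj.swews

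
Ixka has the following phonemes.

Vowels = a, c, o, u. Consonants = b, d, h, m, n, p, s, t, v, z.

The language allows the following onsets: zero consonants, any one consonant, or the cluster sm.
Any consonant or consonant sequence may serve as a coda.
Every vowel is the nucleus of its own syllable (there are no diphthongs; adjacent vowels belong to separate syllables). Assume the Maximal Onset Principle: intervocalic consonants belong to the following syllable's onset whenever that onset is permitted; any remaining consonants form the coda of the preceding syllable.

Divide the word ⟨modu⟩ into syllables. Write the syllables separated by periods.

mo.du

The vowels are o, u — 2 nuclei, so 2 syllables.
Between /o/ (V1) and /u/ (V2): /d/ → onset of the next syllable (single consonants are always licit onsets).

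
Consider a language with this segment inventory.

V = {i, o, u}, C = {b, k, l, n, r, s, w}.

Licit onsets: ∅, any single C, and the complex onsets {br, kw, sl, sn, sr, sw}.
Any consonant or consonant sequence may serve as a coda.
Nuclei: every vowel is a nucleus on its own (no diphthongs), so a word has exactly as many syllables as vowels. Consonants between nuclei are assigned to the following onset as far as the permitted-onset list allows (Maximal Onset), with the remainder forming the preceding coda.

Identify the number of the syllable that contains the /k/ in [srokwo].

2

Vowels present: o, o; each is a nucleus, giving 2 syllables.
σ1/σ2 boundary: /kw/ is a licit onset in full, so it all attaches to the next syllable.
Result: sro.kwo.
The /k/ is in the onset of syllable 2 (/kwo/).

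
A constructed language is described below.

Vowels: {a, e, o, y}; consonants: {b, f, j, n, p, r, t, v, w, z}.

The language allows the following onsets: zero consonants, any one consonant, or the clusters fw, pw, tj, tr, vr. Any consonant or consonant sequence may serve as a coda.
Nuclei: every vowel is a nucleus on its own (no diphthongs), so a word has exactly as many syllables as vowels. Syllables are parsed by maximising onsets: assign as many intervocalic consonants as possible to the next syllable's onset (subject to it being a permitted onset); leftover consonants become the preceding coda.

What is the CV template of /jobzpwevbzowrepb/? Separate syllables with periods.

Vowels present: o, e, o, e; each is a nucleus, giving 4 syllables.
Between /o/ (V1) and /e/ (V2): cluster /bzpw/ — the longest permitted-onset suffix is /pw/; onset = /pw/, preceding coda = /bz/.
Between /e/ (V2) and /o/ (V3): /vbz/ splits as /vb/ + /z/ (/z/ is the longest suffix that is a licit onset).
Between /o/ (V3) and /e/ (V4): /wr/ splits as /w/ + /r/ (/r/ is the longest suffix that is a licit onset).
So the parse is jobz.pwevb.zow.repb.
Mapping each syllable to C/V: /jobz/ → CVCC, /pwevb/ → CCVCC, /zow/ → CVC, /repb/ → CVCC.

CVCC.CCVCC.CVC.CVCC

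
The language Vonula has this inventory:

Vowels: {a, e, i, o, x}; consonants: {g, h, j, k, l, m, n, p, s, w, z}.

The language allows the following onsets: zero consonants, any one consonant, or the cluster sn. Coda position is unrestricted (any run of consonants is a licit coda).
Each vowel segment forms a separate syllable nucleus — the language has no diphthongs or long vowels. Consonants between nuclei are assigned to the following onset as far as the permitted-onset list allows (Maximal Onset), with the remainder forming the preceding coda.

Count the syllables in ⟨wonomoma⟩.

4

Nuclei (vowels): o, o, o, a → 4 syllables.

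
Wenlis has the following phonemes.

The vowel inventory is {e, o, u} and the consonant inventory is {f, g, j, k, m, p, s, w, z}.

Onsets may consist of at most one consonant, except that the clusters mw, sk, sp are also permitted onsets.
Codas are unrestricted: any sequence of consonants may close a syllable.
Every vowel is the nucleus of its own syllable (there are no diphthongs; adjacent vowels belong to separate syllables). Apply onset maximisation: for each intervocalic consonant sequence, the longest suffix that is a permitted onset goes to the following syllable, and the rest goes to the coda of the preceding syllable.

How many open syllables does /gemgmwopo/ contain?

2

Vowels present: e, o, o; each is a nucleus, giving 3 syllables.
/e…o/ gap (V1→V2): /mgmw/; trying suffixes from longest down, /mw/ is the first permitted one, so coda /mg/ | onset /mw/.
/o…o/ gap (V2→V3): /p/ → onset of the next syllable (single consonants are always licit onsets).
Syllabification: gemg.mwo.po.
Classifying each syllable: /gemg/ (closed), /mwo/ (open), /po/ (open).
Open syllables: 2.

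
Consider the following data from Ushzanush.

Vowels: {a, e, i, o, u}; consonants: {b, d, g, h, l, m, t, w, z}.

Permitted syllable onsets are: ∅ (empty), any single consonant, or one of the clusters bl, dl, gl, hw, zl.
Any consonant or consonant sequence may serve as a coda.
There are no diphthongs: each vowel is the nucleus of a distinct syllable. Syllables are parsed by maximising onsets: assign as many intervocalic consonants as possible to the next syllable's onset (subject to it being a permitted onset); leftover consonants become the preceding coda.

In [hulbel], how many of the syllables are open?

Nuclei (vowels): u, e → 2 syllables.
/u…e/ gap (V1→V2): /lb/; trying suffixes from longest down, /b/ is the first permitted one, so coda /l/ | onset /b/.
Result: hul.bel.
Classifying each syllable: /hul/ (closed), /bel/ (closed).
Open syllables: 0.

0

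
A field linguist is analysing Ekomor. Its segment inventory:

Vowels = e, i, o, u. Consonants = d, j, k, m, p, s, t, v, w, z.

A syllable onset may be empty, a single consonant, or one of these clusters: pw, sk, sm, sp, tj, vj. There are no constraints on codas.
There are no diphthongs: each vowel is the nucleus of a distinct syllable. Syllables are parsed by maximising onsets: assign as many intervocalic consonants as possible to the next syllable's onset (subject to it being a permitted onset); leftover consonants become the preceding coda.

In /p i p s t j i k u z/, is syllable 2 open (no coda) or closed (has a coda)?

open

Vowels present: i, i, u; each is a nucleus, giving 3 syllables.
/i…i/ gap (V1→V2): /pstj/ splits as /ps/ + /tj/ (/tj/ is the longest suffix that is a licit onset).
/i…u/ gap (V2→V3): just /k/ — single C goes to the following onset.
So the parse is pips.tji.kuz.
Syllable 2 is /tji/; it ends in its nucleus with no coda, so it is open.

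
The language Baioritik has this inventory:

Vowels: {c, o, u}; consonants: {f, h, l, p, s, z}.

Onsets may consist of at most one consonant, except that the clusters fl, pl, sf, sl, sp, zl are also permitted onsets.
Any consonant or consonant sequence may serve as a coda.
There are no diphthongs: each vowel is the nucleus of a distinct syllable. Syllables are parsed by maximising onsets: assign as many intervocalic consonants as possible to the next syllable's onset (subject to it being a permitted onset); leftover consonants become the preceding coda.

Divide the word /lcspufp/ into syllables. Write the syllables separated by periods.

lc.spufp

The vowels are c, u — 2 nuclei, so 2 syllables.
/c…u/ gap (V1→V2): /sp/ — entire cluster is a permitted onset → onset /sp/, coda ∅.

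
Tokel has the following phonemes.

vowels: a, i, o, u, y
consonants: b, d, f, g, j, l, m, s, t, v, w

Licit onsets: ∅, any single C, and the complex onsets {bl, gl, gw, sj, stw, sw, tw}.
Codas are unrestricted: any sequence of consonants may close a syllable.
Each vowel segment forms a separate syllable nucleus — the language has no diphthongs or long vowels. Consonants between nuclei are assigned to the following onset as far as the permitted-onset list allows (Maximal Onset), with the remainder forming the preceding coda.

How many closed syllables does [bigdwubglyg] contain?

3

The vowels are i, u, y — 3 nuclei, so 3 syllables.
Between /i/ (V1) and /u/ (V2): /gdw/ — longest licit onset from the right is /w/, leaving /gd/ as coda.
Between /u/ (V2) and /y/ (V3): /bgl/ splits as /b/ + /gl/ (/gl/ is the longest suffix that is a licit onset).
Result: bigd.wub.glyg.
Classifying each syllable: /bigd/ (closed), /wub/ (closed), /glyg/ (closed).
Closed syllables: 3.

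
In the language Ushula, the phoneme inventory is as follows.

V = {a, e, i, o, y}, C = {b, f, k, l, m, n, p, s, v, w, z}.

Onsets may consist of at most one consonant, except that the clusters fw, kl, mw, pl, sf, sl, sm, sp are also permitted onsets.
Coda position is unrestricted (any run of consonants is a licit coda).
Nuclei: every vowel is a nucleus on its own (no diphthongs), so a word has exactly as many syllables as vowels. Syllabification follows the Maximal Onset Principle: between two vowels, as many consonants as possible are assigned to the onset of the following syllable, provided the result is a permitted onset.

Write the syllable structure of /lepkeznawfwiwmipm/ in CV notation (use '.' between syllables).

CVC.CVC.CVC.CCVC.CVCC

Nuclei (vowels): e, e, a, i, i → 5 syllables.
σ1/σ2 boundary: cluster /pk/ — the longest permitted-onset suffix is /k/; onset = /k/, preceding coda = /p/.
σ2/σ3 boundary: /zn/ splits as /z/ + /n/ (/n/ is the longest suffix that is a licit onset).
σ3/σ4 boundary: /wfw/ splits as /w/ + /fw/ (/fw/ is the longest suffix that is a licit onset).
σ4/σ5 boundary: /wm/ — longest licit onset from the right is /m/, leaving /w/ as coda.
So the parse is lep.kez.naw.fwiw.mipm.
Mapping each syllable to C/V: /lep/ → CVC, /kez/ → CVC, /naw/ → CVC, /fwiw/ → CCVC, /mipm/ → CVCC.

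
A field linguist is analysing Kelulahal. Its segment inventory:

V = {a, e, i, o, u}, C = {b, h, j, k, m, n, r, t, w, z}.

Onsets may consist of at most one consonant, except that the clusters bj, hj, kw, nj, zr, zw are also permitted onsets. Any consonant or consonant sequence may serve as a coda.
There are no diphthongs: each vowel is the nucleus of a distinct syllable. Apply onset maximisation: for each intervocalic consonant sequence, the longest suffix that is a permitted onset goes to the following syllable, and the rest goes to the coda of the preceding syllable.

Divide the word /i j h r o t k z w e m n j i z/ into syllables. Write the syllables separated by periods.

Nuclei (vowels): i, o, e, i → 4 syllables.
/i…o/ gap (V1→V2): /jhr/ splits as /jh/ + /r/ (/r/ is the longest suffix that is a licit onset).
/o…e/ gap (V2→V3): cluster /tkzw/ — the longest permitted-onset suffix is /zw/; onset = /zw/, preceding coda = /tk/.
/e…i/ gap (V3→V4): /mnj/ splits as /m/ + /nj/ (/nj/ is the longest suffix that is a licit onset).

ijh.rotk.zwem.njiz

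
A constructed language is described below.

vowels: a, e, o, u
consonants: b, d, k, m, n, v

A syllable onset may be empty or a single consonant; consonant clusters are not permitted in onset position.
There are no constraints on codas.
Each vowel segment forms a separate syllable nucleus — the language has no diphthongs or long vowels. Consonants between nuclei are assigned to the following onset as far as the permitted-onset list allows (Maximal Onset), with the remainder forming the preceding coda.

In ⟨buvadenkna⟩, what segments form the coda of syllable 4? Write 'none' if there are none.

none

Nuclei (vowels): u, a, e, a → 4 syllables.
/u…a/ gap (V1→V2): just /v/ — single C goes to the following onset.
/a…e/ gap (V2→V3): just /d/ — single C goes to the following onset.
/e…a/ gap (V3→V4): /nkn/ splits as /nk/ + /n/ (/n/ is the longest suffix that is a licit onset).
Syllabification: bu.va.denk.na.
Syllable 4 is /na/: onset /n/, nucleus /a/, coda ∅.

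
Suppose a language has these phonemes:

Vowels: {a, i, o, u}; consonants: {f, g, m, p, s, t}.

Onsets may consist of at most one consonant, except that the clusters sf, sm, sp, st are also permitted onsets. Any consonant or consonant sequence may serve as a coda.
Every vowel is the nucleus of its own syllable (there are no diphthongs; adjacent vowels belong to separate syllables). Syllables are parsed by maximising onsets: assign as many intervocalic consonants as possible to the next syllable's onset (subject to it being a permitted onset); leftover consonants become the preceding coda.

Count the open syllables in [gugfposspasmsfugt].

0

Vowels present: u, o, a, u; each is a nucleus, giving 4 syllables.
V1 /u/ – V2 /o/: /gfp/ — longest licit onset from the right is /p/, leaving /gf/ as coda.
V2 /o/ – V3 /a/: cluster /ssp/ — the longest permitted-onset suffix is /sp/; onset = /sp/, preceding coda = /s/.
V3 /a/ – V4 /u/: /smsf/; trying suffixes from longest down, /sf/ is the first permitted one, so coda /sm/ | onset /sf/.
Syllabification: gugf.pos.spasm.sfugt.
Classifying each syllable: /gugf/ (closed), /pos/ (closed), /spasm/ (closed), /sfugt/ (closed).
Open syllables: 0.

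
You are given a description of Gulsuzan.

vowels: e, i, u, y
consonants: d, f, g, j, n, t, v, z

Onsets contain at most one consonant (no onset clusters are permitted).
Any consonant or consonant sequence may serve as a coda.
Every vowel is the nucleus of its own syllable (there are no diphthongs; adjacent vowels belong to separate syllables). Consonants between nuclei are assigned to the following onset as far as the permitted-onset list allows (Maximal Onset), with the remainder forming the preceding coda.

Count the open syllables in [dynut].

1

Nuclei (vowels): y, u → 2 syllables.
/y…u/ gap (V1→V2): /n/ is a single consonant, so it becomes the next onset.
Result: dy.nut.
Classifying each syllable: /dy/ (open), /nut/ (closed).
Open syllables: 1.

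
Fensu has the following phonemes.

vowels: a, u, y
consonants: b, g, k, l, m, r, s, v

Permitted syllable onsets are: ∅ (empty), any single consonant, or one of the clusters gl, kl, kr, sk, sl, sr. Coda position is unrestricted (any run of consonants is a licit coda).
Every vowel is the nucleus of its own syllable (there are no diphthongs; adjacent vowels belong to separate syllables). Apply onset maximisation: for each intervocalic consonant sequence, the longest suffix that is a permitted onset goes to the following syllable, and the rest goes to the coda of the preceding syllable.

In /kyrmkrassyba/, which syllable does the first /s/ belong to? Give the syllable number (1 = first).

Nuclei (vowels): y, a, y, a → 4 syllables.
/y…a/ gap (V1→V2): cluster /rmkr/ — the longest permitted-onset suffix is /kr/; onset = /kr/, preceding coda = /rm/.
/a…y/ gap (V2→V3): /ss/ — longest licit onset from the right is /s/, leaving /s/ as coda.
/y…a/ gap (V3→V4): /b/ → onset of the next syllable (single consonants are always licit onsets).
Syllabification: kyrm.kras.sy.ba.
The first /s/ is in the coda of syllable 2 (/kras/).

2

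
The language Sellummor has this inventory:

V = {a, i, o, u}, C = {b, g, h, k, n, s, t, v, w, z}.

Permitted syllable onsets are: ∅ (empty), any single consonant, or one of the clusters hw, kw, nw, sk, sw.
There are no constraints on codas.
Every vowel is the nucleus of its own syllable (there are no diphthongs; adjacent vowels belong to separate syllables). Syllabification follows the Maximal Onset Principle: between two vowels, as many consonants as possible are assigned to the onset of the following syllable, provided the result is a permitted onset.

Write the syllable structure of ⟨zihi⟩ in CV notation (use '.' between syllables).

Nuclei (vowels): i, i → 2 syllables.
Between /i/ (V1) and /i/ (V2): just /h/ — single C goes to the following onset.
Putting it together: zi.hi.
Mapping each syllable to C/V: /zi/ → CV, /hi/ → CV.

CV.CV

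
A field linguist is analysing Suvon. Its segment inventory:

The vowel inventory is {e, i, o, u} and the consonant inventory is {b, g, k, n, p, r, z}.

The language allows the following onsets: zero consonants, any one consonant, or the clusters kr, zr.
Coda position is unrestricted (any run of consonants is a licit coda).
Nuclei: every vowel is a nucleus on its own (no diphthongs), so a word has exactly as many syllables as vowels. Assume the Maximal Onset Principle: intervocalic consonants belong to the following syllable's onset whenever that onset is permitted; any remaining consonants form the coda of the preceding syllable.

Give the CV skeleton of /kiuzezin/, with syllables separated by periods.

Nuclei (vowels): i, u, e, i → 4 syllables.
σ1/σ2 boundary: hiatus — the boundary sits between the two vowels.
σ2/σ3 boundary: just /z/ — single C goes to the following onset.
σ3/σ4 boundary: /z/ is a single consonant, so it becomes the next onset.
Result: ki.u.ze.zin.
Mapping each syllable to C/V: /ki/ → CV, /u/ → V, /ze/ → CV, /zin/ → CVC.

CV.V.CV.CVC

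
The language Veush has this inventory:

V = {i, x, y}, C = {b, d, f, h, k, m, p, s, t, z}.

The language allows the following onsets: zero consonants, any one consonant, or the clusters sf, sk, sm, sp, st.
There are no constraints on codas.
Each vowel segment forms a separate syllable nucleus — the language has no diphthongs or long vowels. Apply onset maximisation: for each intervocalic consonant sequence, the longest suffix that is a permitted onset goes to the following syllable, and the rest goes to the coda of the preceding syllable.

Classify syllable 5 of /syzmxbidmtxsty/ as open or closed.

open

Vowels present: y, x, i, x, y; each is a nucleus, giving 5 syllables.
/y…x/ gap (V1→V2): /zm/ splits as /z/ + /m/ (/m/ is the longest suffix that is a licit onset).
/x…i/ gap (V2→V3): /b/ is a single consonant, so it becomes the next onset.
/i…x/ gap (V3→V4): /dmt/ splits as /dm/ + /t/ (/t/ is the longest suffix that is a licit onset).
/x…y/ gap (V4→V5): /st/ — entire cluster is a permitted onset → onset /st/, coda ∅.
Putting it together: syz.mx.bidm.tx.sty.
Syllable 5 is /sty/; it ends in its nucleus with no coda, so it is open.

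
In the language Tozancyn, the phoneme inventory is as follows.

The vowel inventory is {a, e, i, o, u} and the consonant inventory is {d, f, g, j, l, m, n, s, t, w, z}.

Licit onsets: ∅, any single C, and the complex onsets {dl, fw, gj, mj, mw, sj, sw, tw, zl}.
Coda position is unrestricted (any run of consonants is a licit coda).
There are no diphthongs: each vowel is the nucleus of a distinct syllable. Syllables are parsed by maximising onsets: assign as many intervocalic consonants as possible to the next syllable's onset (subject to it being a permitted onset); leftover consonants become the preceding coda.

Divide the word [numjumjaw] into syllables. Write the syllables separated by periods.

The vowels are u, u, a — 3 nuclei, so 3 syllables.
V1 /u/ – V2 /u/: /mj/ is a licit onset in full, so it all attaches to the next syllable.
V2 /u/ – V3 /a/: /mj/ is a licit onset in full, so it all attaches to the next syllable.

nu.mju.mjaw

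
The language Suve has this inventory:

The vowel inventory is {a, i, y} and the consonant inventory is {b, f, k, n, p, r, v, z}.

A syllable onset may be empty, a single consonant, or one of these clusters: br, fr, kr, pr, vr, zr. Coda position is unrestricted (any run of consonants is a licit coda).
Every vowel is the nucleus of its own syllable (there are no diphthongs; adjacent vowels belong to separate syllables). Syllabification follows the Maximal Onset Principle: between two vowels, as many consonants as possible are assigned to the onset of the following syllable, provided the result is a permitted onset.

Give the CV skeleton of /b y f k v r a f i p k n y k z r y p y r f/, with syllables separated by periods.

CVCC.CCV.CVCC.CVC.CCV.CVCC

Vowels present: y, a, i, y, y, y; each is a nucleus, giving 6 syllables.
/y…a/ gap (V1→V2): /fkvr/ — longest licit onset from the right is /vr/, leaving /fk/ as coda.
/a…i/ gap (V2→V3): just /f/ — single C goes to the following onset.
/i…y/ gap (V3→V4): /pkn/; trying suffixes from longest down, /n/ is the first permitted one, so coda /pk/ | onset /n/.
/y…y/ gap (V4→V5): cluster /kzr/ — the longest permitted-onset suffix is /zr/; onset = /zr/, preceding coda = /k/.
/y…y/ gap (V5→V6): /p/ → onset of the next syllable (single consonants are always licit onsets).
Putting it together: byfk.vra.fipk.nyk.zry.pyrf.
Mapping each syllable to C/V: /byfk/ → CVCC, /vra/ → CCV, /fipk/ → CVCC, /nyk/ → CVC, /zry/ → CCV, /pyrf/ → CVCC.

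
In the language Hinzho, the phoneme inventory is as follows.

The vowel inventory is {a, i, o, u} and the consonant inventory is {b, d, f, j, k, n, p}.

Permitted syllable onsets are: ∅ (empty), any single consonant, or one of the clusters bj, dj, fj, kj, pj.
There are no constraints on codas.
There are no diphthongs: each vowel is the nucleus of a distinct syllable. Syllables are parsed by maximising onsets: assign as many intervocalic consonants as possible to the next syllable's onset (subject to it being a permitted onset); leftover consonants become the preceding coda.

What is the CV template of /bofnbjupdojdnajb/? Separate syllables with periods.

CVCC.CCVC.CVCC.CVCC

Vowels present: o, u, o, a; each is a nucleus, giving 4 syllables.
σ1/σ2 boundary: /fnbj/ splits as /fn/ + /bj/ (/bj/ is the longest suffix that is a licit onset).
σ2/σ3 boundary: /pd/ splits as /p/ + /d/ (/d/ is the longest suffix that is a licit onset).
σ3/σ4 boundary: cluster /jdn/ — the longest permitted-onset suffix is /n/; onset = /n/, preceding coda = /jd/.
Result: bofn.bjup.dojd.najb.
Mapping each syllable to C/V: /bofn/ → CVCC, /bjup/ → CCVC, /dojd/ → CVCC, /najb/ → CVCC.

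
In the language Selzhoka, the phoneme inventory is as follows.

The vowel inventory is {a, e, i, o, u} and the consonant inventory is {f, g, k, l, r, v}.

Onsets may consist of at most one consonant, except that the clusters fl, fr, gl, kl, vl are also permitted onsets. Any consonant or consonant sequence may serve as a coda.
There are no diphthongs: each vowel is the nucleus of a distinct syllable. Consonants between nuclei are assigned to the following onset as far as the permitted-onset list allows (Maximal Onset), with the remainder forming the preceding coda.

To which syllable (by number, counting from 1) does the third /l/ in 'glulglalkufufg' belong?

The vowels are u, a, u, u — 4 nuclei, so 4 syllables.
/u…a/ gap (V1→V2): /lgl/ splits as /l/ + /gl/ (/gl/ is the longest suffix that is a licit onset).
/a…u/ gap (V2→V3): /lk/; trying suffixes from longest down, /k/ is the first permitted one, so coda /l/ | onset /k/.
/u…u/ gap (V3→V4): /f/ is a single consonant, so it becomes the next onset.
Result: glul.glal.ku.fufg.
The third /l/ is in the onset of syllable 2 (/glal/).

2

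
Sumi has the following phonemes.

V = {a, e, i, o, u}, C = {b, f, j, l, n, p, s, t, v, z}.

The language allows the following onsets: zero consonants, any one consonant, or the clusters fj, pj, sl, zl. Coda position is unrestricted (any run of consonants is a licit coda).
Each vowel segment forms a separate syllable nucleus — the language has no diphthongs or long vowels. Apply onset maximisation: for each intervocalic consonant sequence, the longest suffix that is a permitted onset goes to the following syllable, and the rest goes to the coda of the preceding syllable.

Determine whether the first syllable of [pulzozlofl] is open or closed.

Nuclei (vowels): u, o, o → 3 syllables.
/u…o/ gap (V1→V2): /lz/ splits as /l/ + /z/ (/z/ is the longest suffix that is a licit onset).
/o…o/ gap (V2→V3): /zl/ is a licit onset in full, so it all attaches to the next syllable.
So the parse is pul.zo.zlofl.
Syllable 1 is /pul/ with coda /l/, so it is closed.

closed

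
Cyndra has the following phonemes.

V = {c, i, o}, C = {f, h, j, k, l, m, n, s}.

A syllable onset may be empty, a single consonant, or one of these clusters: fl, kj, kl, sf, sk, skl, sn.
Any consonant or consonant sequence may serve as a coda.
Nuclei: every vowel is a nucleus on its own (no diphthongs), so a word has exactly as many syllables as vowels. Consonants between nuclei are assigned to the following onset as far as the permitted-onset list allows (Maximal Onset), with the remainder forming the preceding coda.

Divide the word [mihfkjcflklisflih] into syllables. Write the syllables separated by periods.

Nuclei (vowels): i, c, i, i → 4 syllables.
Between /i/ (V1) and /c/ (V2): /hfkj/; trying suffixes from longest down, /kj/ is the first permitted one, so coda /hf/ | onset /kj/.
Between /c/ (V2) and /i/ (V3): /flkl/; trying suffixes from longest down, /kl/ is the first permitted one, so coda /fl/ | onset /kl/.
Between /i/ (V3) and /i/ (V4): /sfl/; trying suffixes from longest down, /fl/ is the first permitted one, so coda /s/ | onset /fl/.

mihf.kjcfl.klis.flih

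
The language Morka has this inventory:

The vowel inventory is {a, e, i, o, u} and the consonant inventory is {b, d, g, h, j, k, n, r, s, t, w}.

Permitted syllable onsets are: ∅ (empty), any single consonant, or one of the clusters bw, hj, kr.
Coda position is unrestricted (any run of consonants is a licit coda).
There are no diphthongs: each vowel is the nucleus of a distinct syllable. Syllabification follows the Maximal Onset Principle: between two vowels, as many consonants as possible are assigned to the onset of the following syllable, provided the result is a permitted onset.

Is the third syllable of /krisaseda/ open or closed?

Nuclei (vowels): i, a, e, a → 4 syllables.
V1 /i/ – V2 /a/: /s/ is a single consonant, so it becomes the next onset.
V2 /a/ – V3 /e/: just /s/ — single C goes to the following onset.
V3 /e/ – V4 /a/: just /d/ — single C goes to the following onset.
So the parse is kri.sa.se.da.
Syllable 3 is /se/; it ends in its nucleus with no coda, so it is open.

open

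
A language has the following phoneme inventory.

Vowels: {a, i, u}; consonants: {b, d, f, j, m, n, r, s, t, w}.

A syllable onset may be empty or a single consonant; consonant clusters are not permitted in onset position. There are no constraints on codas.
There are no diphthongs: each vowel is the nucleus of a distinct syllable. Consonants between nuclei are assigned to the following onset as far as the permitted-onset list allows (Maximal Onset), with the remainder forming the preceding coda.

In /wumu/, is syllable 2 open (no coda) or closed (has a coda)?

Vowels present: u, u; each is a nucleus, giving 2 syllables.
Between /u/ (V1) and /u/ (V2): just /m/ — single C goes to the following onset.
Result: wu.mu.
Syllable 2 is /mu/; it ends in its nucleus with no coda, so it is open.

open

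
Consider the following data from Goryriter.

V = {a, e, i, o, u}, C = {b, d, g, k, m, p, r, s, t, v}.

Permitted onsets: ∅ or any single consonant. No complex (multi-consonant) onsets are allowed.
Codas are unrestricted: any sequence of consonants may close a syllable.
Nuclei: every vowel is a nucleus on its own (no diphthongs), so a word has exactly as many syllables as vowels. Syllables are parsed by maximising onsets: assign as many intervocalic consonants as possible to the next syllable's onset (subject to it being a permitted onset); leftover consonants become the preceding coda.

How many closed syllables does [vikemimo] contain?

Vowels present: i, e, i, o; each is a nucleus, giving 4 syllables.
Between /i/ (V1) and /e/ (V2): just /k/ — single C goes to the following onset.
Between /e/ (V2) and /i/ (V3): just /m/ — single C goes to the following onset.
Between /i/ (V3) and /o/ (V4): just /m/ — single C goes to the following onset.
Result: vi.ke.mi.mo.
Classifying each syllable: /vi/ (open), /ke/ (open), /mi/ (open), /mo/ (open).
Closed syllables: 0.

0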